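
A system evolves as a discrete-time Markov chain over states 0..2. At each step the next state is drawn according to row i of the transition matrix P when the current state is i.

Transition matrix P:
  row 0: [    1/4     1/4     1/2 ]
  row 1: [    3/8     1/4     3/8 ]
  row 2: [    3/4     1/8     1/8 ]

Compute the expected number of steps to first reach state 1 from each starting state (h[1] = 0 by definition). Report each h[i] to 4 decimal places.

h = [4.8889, 0.0000, 5.3333]

First-step conditioning: h[1] = 0; for i ≠ 1, h[i] = 1 + Σ_k P[i][k]·h[k].
  h[0] = 1 + 1/4·h[0] + 1/2·h[2]
  h[2] = 1 + 3/4·h[0] + 1/8·h[2]
Solving the 2×2 linear system over states ≠ 1 gives exactly h = [44/9, 0, 16/3] (h[1] = 0 is the target).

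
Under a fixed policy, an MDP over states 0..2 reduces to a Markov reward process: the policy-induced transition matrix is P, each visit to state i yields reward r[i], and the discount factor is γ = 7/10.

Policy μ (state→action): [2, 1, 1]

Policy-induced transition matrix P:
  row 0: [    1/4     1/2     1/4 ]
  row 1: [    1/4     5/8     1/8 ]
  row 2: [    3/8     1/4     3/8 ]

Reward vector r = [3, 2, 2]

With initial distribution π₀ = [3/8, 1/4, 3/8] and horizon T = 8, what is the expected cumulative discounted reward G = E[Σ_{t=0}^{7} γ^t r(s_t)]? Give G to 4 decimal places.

G = 7.2679

t=0: π = [0.3750, 0.2500, 0.3750], E[r] = 2.3750, γ^t·E[r] = 2.375000, running G = 2.375000
t=1: π = [0.2969, 0.4375, 0.2656], E[r] = 2.2969, γ^t·E[r] = 1.607813, running G = 3.982813
t=2: π = [0.2832, 0.4883, 0.2285], E[r] = 2.2832, γ^t·E[r] = 1.118770, running G = 5.101582
t=3: π = [0.2786, 0.5039, 0.2175], E[r] = 2.2786, γ^t·E[r] = 0.781548, running G = 5.883130
t=4: π = [0.2772, 0.5086, 0.2142], E[r] = 2.2772, γ^t·E[r] = 0.546754, running G = 6.429883
t=5: π = [0.2768, 0.5100, 0.2132], E[r] = 2.2768, γ^t·E[r] = 0.382658, running G = 6.812541
t=6: π = [0.2766, 0.5105, 0.2129], E[r] = 2.2766, γ^t·E[r] = 0.267846, running G = 7.080386
t=7: π = [0.2766, 0.5106, 0.2128], E[r] = 2.2766, γ^t·E[r] = 0.187489, running G = 7.267875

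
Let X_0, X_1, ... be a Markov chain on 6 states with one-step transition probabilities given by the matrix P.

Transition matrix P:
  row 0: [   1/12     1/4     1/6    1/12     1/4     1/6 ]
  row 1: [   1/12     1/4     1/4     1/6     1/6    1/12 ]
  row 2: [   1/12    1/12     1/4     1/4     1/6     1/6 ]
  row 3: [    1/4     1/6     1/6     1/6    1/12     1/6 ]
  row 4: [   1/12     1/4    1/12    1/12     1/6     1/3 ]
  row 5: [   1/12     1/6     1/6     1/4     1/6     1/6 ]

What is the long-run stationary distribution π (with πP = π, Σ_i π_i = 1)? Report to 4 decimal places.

Balance equations π_j = Σ_i π_i·P[i][j]:
  π_0 = 1/12·π_0 + 1/12·π_1 + 1/12·π_2 + 1/4·π_3 + 1/12·π_4 + 1/12·π_5
  π_1 = 1/4·π_0 + 1/4·π_1 + 1/12·π_2 + 1/6·π_3 + 1/4·π_4 + 1/6·π_5
  π_2 = 1/6·π_0 + 1/4·π_1 + 1/4·π_2 + 1/6·π_3 + 1/12·π_4 + 1/6·π_5
  π_3 = 1/12·π_0 + 1/6·π_1 + 1/4·π_2 + 1/6·π_3 + 1/12·π_4 + 1/4·π_5
  π_4 = 1/4·π_0 + 1/6·π_1 + 1/6·π_2 + 1/12·π_3 + 1/6·π_4 + 1/6·π_5
  normalize: π_0 + π_1 + π_2 + π_3 + π_4 + π_5 = 1
Solving the linear system gives exactly π = [3257/28993, 22029/115972, 42771/231944, 10091/57986, 37465/231944, 20615/115972].

π = [0.1123, 0.1900, 0.1844, 0.1740, 0.1615, 0.1778]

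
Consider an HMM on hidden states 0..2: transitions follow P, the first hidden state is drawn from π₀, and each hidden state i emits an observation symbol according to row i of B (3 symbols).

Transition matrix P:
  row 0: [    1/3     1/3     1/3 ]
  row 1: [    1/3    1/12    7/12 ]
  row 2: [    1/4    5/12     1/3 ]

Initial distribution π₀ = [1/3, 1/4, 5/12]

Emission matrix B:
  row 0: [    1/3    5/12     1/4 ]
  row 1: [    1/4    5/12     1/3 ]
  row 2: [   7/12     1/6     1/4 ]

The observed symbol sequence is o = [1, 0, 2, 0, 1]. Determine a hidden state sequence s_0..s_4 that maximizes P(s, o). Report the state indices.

path = [1, 2, 1, 2, 1]

t=0: δ = [1.389e-01, 1.042e-01, 6.944e-02]  (obs o_0=1)
t=1: δ = [1.543e-02, 1.157e-02, 3.545e-02]  ψ = [0, 0, 1]  (obs o_1=0)
t=2: δ = [2.215e-03, 4.923e-03, 2.954e-03]  ψ = [2, 2, 2]  (obs o_2=2)
t=3: δ = [5.470e-04, 3.077e-04, 1.675e-03]  ψ = [1, 2, 1]  (obs o_3=0)
t=4: δ = [1.745e-04, 2.908e-04, 9.307e-05]  ψ = [2, 2, 2]  (obs o_4=1)
backtrack: best end state = 1; path = [1, 2, 1, 2, 1]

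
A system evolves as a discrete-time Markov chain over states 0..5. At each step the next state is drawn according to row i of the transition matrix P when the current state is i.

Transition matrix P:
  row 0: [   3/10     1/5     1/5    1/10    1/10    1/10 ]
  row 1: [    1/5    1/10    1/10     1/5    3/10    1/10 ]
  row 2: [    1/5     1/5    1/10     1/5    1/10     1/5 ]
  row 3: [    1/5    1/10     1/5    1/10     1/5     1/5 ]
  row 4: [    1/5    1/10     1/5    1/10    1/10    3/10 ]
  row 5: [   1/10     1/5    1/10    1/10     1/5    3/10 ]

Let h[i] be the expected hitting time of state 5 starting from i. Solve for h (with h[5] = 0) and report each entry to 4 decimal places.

First-step conditioning: h[5] = 0; for i ≠ 5, h[i] = 1 + Σ_k P[i][k]·h[k].
  h[0] = 1 + 3/10·h[0] + 1/5·h[1] + 1/5·h[2] + 1/10·h[3] + 1/10·h[4]
  h[1] = 1 + 1/5·h[0] + 1/10·h[1] + 1/10·h[2] + 1/5·h[3] + 3/10·h[4]
  h[2] = 1 + 1/5·h[0] + 1/5·h[1] + 1/10·h[2] + 1/5·h[3] + 1/10·h[4]
  h[3] = 1 + 1/5·h[0] + 1/10·h[1] + 1/5·h[2] + 1/10·h[3] + 1/5·h[4]
  h[4] = 1 + 1/5·h[0] + 1/10·h[1] + 1/5·h[2] + 1/10·h[3] + 1/10·h[4]
Solving the 5×5 linear system over states ≠ 5 gives exactly h = [124300/19753, 119700/19753, 111690/19753, 109890/19753, 99900/19753, 0] (h[5] = 0 is the target).

h = [6.2927, 6.0598, 5.6543, 5.5632, 5.0575, 0.0000]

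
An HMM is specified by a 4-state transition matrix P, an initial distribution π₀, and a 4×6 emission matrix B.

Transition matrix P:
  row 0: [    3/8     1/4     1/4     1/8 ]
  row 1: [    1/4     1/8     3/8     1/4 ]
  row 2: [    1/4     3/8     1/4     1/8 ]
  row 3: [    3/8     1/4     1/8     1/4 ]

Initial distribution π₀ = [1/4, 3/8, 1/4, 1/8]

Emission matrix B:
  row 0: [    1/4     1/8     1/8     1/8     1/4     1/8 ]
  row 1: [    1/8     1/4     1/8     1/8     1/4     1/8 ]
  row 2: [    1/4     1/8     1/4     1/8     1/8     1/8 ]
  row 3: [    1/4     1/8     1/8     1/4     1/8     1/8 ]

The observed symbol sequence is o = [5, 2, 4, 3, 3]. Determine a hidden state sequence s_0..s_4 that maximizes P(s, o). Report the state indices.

t=0: δ = [3.125e-02, 4.688e-02, 3.125e-02, 1.562e-02]  (obs o_0=5)
t=1: δ = [1.465e-03, 1.465e-03, 4.395e-03, 1.465e-03]  ψ = [0, 2, 1, 1]  (obs o_1=2)
t=2: δ = [2.747e-04, 4.120e-04, 1.373e-04, 6.866e-05]  ψ = [2, 2, 2, 2]  (obs o_2=4)
t=3: δ = [1.287e-05, 8.583e-06, 1.931e-05, 2.575e-05]  ψ = [0, 0, 1, 1]  (obs o_3=3)
t=4: δ = [1.207e-06, 9.052e-07, 6.035e-07, 1.609e-06]  ψ = [3, 2, 2, 3]  (obs o_4=3)
backtrack: best end state = 3; path = [1, 2, 1, 3, 3]

path = [1, 2, 1, 3, 3]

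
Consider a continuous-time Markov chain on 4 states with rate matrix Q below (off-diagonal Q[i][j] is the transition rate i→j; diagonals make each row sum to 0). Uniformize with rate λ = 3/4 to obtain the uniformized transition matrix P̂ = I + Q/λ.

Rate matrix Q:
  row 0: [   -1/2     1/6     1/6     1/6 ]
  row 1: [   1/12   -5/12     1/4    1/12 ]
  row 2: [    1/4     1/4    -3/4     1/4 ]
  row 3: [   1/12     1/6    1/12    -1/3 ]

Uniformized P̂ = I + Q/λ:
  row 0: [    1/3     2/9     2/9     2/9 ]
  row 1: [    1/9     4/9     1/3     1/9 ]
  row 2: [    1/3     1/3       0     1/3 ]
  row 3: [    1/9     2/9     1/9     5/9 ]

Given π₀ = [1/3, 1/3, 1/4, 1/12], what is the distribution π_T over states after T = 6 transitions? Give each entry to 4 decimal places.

π = [0.1949, 0.3118, 0.1819, 0.3114]

t=0: π = [0.3333, 0.3333, 0.2500, 0.0833]
t=1: π = [0.2407, 0.3241, 0.1944, 0.2407]
t=2: π = [0.2078, 0.3158, 0.1883, 0.2881]
t=3: π = [0.1991, 0.3133, 0.1835, 0.3041]
t=4: π = [0.1961, 0.3122, 0.1825, 0.3092]
t=5: π = [0.1952, 0.3119, 0.1820, 0.3109]
t=6: π = [0.1949, 0.3118, 0.1819, 0.3114]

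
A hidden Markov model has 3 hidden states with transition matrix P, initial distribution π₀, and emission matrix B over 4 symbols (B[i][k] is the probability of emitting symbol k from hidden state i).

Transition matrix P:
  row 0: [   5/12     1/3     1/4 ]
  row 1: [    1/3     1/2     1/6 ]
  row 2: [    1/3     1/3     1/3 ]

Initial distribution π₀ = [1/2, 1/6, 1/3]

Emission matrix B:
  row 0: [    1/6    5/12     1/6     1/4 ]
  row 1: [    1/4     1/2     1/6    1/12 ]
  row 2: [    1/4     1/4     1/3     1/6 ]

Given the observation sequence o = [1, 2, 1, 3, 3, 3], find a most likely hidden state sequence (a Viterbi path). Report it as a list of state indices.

path = [0, 0, 0, 0, 0, 0]

t=0: δ = [2.083e-01, 8.333e-02, 8.333e-02]  (obs o_0=1)
t=1: δ = [1.447e-02, 1.157e-02, 1.736e-02]  ψ = [0, 0, 0]  (obs o_1=2)
t=2: δ = [2.512e-03, 2.894e-03, 1.447e-03]  ψ = [0, 1, 2]  (obs o_2=1)
t=3: δ = [2.616e-04, 1.206e-04, 1.047e-04]  ψ = [0, 1, 0]  (obs o_3=3)
t=4: δ = [2.725e-05, 7.268e-06, 1.090e-05]  ψ = [0, 0, 0]  (obs o_4=3)
t=5: δ = [2.839e-06, 7.571e-07, 1.136e-06]  ψ = [0, 0, 0]  (obs o_5=3)
backtrack: best end state = 0; path = [0, 0, 0, 0, 0, 0]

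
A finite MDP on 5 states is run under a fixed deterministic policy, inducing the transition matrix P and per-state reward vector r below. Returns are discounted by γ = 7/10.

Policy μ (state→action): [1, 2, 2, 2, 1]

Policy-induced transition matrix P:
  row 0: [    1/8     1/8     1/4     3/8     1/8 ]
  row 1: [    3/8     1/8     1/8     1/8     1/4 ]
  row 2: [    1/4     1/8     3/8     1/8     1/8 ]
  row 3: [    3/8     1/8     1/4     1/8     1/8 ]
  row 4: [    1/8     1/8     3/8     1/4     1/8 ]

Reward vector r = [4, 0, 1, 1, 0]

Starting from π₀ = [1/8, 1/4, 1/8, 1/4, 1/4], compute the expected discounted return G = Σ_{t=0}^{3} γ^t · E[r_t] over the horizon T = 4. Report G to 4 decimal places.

t=0: π = [0.1250, 0.2500, 0.1250, 0.2500, 0.2500], E[r] = 0.8750, γ^t·E[r] = 0.875000, running G = 0.875000
t=1: π = [0.2656, 0.1250, 0.2656, 0.1875, 0.1563], E[r] = 1.5156, γ^t·E[r] = 1.060938, running G = 1.935938
t=2: π = [0.2363, 0.1250, 0.2871, 0.2109, 0.1406], E[r] = 1.4434, γ^t·E[r] = 0.707246, running G = 2.643184
t=3: π = [0.2449, 0.1250, 0.2878, 0.2017, 0.1406], E[r] = 1.4690, γ^t·E[r] = 0.503865, running G = 3.147049

G = 3.1470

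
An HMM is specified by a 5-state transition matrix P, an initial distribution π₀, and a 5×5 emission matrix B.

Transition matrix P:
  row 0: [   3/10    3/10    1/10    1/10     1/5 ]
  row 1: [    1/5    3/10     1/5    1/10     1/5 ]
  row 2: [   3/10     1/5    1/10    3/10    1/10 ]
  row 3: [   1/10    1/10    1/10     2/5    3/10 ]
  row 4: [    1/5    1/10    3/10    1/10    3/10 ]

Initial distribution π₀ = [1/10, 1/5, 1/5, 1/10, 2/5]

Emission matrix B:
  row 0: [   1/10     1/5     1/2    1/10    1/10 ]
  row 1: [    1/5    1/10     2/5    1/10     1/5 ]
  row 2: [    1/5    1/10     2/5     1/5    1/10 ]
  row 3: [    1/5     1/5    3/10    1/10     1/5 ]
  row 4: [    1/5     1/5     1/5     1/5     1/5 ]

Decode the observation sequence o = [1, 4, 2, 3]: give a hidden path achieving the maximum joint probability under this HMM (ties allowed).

t=0: δ = [2.000e-02, 2.000e-02, 2.000e-02, 2.000e-02, 8.000e-02]  (obs o_0=1)
t=1: δ = [1.600e-03, 1.600e-03, 2.400e-03, 1.600e-03, 4.800e-03]  ψ = [4, 4, 4, 3, 4]  (obs o_1=4)
t=2: δ = [4.800e-04, 1.920e-04, 5.760e-04, 2.160e-04, 2.880e-04]  ψ = [4, 0, 4, 2, 4]  (obs o_2=2)
t=3: δ = [1.728e-05, 1.440e-05, 1.728e-05, 1.728e-05, 1.920e-05]  ψ = [2, 0, 4, 2, 0]  (obs o_3=3)
backtrack: best end state = 4; path = [4, 4, 0, 4]

path = [4, 4, 0, 4]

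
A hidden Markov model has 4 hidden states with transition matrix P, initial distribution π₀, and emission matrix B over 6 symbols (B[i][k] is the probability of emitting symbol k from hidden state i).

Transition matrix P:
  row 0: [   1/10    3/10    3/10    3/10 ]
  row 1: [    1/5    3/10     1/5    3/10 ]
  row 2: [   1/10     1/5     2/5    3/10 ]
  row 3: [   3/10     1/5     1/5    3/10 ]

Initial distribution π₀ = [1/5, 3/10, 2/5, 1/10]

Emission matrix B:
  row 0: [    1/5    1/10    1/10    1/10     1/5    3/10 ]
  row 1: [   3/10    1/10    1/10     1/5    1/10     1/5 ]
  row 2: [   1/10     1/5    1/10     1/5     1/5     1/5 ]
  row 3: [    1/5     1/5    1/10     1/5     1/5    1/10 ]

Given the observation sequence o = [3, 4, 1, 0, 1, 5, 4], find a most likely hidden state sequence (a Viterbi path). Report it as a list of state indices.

path = [2, 2, 2, 2, 2, 2, 2]

t=0: δ = [2.000e-02, 6.000e-02, 8.000e-02, 2.000e-02]  (obs o_0=3)
t=1: δ = [2.400e-03, 1.800e-03, 6.400e-03, 4.800e-03]  ψ = [1, 1, 2, 2]  (obs o_1=4)
t=2: δ = [1.440e-04, 1.280e-04, 5.120e-04, 3.840e-04]  ψ = [3, 2, 2, 2]  (obs o_2=1)
t=3: δ = [2.304e-05, 3.072e-05, 2.048e-05, 3.072e-05]  ψ = [3, 2, 2, 2]  (obs o_3=0)
t=4: δ = [9.216e-07, 9.216e-07, 1.638e-06, 1.843e-06]  ψ = [3, 1, 2, 1]  (obs o_4=1)
t=5: δ = [1.659e-07, 7.373e-08, 1.311e-07, 5.530e-08]  ψ = [3, 3, 2, 3]  (obs o_5=5)
t=6: δ = [3.318e-09, 4.977e-09, 1.049e-08, 9.953e-09]  ψ = [0, 0, 2, 0]  (obs o_6=4)
backtrack: best end state = 2; path = [2, 2, 2, 2, 2, 2, 2]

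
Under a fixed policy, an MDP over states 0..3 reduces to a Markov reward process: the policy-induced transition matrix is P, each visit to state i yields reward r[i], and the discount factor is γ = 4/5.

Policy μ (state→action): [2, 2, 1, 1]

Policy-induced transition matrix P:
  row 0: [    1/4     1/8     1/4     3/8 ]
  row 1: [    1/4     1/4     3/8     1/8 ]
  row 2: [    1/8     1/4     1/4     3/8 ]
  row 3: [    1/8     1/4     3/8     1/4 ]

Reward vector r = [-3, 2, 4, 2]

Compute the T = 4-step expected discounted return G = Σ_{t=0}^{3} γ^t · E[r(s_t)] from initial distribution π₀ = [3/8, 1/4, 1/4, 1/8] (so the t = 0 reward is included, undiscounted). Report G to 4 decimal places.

t=0: π = [0.3750, 0.2500, 0.2500, 0.1250], E[r] = 0.6250, γ^t·E[r] = 0.625000, running G = 0.625000
t=1: π = [0.2031, 0.2031, 0.2969, 0.2969], E[r] = 1.5781, γ^t·E[r] = 1.262500, running G = 1.887500
t=2: π = [0.1758, 0.2246, 0.3125, 0.2871], E[r] = 1.7461, γ^t·E[r] = 1.117500, running G = 3.005000
t=3: π = [0.1750, 0.2280, 0.3140, 0.2830], E[r] = 1.7527, γ^t·E[r] = 0.897375, running G = 3.902375

G = 3.9024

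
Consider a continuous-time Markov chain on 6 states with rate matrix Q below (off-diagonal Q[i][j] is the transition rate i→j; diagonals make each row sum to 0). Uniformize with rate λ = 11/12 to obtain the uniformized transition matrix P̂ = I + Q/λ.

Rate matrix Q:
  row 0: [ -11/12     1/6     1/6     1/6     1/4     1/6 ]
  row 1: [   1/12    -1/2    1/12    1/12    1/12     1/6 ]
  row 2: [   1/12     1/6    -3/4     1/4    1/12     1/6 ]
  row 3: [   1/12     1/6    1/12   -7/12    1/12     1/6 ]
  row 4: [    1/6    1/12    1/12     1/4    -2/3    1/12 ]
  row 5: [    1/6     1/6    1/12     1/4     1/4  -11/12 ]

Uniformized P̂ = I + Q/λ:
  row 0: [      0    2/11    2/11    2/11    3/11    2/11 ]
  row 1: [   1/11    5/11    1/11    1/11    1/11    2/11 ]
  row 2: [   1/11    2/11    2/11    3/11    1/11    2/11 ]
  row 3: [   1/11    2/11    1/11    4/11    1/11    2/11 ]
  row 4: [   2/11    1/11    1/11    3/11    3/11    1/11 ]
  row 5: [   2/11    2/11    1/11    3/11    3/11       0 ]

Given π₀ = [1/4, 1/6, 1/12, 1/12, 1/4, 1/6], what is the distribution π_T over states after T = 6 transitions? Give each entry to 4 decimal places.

π = [0.1090, 0.2291, 0.1109, 0.2433, 0.1667, 0.1410]

t=0: π = [0.2500, 0.1667, 0.0833, 0.0833, 0.2500, 0.1667]
t=1: π = [0.1061, 0.2045, 0.1212, 0.2273, 0.2121, 0.1288]
t=2: π = [0.1123, 0.2183, 0.1116, 0.2466, 0.1722, 0.1391]
t=3: π = [0.1090, 0.2257, 0.1113, 0.2452, 0.1679, 0.1409]
t=4: π = [0.1091, 0.2281, 0.1109, 0.2441, 0.1669, 0.1409]
t=5: π = [0.1090, 0.2289, 0.1109, 0.2435, 0.1667, 0.1410]
t=6: π = [0.1090, 0.2291, 0.1109, 0.2433, 0.1667, 0.1410]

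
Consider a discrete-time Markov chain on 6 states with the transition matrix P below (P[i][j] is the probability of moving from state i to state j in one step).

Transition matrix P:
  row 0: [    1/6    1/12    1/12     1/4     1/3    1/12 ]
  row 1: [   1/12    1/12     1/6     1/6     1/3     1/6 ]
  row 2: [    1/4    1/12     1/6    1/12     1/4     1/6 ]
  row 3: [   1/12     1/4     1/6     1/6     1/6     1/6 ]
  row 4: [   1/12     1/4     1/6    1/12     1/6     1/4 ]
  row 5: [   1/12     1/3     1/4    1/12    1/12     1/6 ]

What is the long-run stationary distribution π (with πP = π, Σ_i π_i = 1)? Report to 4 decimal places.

π = [0.1220, 0.1849, 0.1711, 0.1299, 0.2175, 0.1746]

Balance equations π_j = Σ_i π_i·P[i][j]:
  π_0 = 1/6·π_0 + 1/12·π_1 + 1/4·π_2 + 1/12·π_3 + 1/12·π_4 + 1/12·π_5
  π_1 = 1/12·π_0 + 1/12·π_1 + 1/12·π_2 + 1/4·π_3 + 1/4·π_4 + 1/3·π_5
  π_2 = 1/12·π_0 + 1/6·π_1 + 1/6·π_2 + 1/6·π_3 + 1/6·π_4 + 1/4·π_5
  π_3 = 1/4·π_0 + 1/6·π_1 + 1/12·π_2 + 1/6·π_3 + 1/12·π_4 + 1/12·π_5
  π_4 = 1/3·π_0 + 1/3·π_1 + 1/4·π_2 + 1/6·π_3 + 1/6·π_4 + 1/12·π_5
  normalize: π_0 + π_1 + π_2 + π_3 + π_4 + π_5 = 1
Solving the linear system gives exactly π = [16589/135965, 25139/135965, 23257/135965, 17662/135965, 5915/27193, 23743/135965].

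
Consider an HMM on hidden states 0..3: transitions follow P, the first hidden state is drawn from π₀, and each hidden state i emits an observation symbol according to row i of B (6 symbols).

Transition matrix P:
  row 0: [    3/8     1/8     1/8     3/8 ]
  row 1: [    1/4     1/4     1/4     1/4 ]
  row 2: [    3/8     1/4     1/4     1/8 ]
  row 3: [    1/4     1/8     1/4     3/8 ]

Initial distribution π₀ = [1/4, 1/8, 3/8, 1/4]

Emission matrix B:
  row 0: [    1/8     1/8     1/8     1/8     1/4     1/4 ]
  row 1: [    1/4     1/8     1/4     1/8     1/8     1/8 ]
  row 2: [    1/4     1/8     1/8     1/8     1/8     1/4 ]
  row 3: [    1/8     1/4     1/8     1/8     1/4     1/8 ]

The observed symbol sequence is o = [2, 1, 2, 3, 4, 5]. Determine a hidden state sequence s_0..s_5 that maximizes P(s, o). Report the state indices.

t=0: δ = [3.125e-02, 3.125e-02, 4.688e-02, 3.125e-02]  (obs o_0=2)
t=1: δ = [2.197e-03, 1.465e-03, 1.465e-03, 2.930e-03]  ψ = [2, 2, 2, 0]  (obs o_1=1)
t=2: δ = [1.030e-04, 9.155e-05, 9.155e-05, 1.373e-04]  ψ = [0, 1, 3, 3]  (obs o_2=2)
t=3: δ = [4.828e-06, 2.861e-06, 4.292e-06, 6.437e-06]  ψ = [0, 1, 3, 3]  (obs o_3=3)
t=4: δ = [4.526e-07, 1.341e-07, 2.012e-07, 6.035e-07]  ψ = [0, 2, 3, 3]  (obs o_4=4)
t=5: δ = [4.243e-08, 9.430e-09, 3.772e-08, 2.829e-08]  ψ = [0, 3, 3, 3]  (obs o_5=5)
backtrack: best end state = 0; path = [2, 0, 0, 0, 0, 0]

path = [2, 0, 0, 0, 0, 0]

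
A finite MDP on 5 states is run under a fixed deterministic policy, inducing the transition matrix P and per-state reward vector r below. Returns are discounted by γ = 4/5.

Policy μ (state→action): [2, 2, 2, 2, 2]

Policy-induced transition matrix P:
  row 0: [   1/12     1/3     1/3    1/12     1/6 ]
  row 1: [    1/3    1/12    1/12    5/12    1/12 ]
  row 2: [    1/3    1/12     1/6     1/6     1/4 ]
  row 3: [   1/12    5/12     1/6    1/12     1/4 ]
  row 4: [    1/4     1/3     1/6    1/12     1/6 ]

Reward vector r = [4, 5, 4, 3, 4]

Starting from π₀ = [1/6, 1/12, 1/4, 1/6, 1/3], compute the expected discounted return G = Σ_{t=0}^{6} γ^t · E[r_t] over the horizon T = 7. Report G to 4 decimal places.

G = 15.9540

t=0: π = [0.1667, 0.0833, 0.2500, 0.1667, 0.3333], E[r] = 3.9167, γ^t·E[r] = 3.916667, running G = 3.916667
t=1: π = [0.2222, 0.2639, 0.1875, 0.1319, 0.1944], E[r] = 4.1319, γ^t·E[r] = 3.305556, running G = 7.222222
t=2: π = [0.2286, 0.2315, 0.1817, 0.1869, 0.1713], E[r] = 4.0446, γ^t·E[r] = 2.588519, running G = 9.810741
t=3: π = [0.2152, 0.2456, 0.1855, 0.1756, 0.1781], E[r] = 4.0700, γ^t·E[r] = 2.083827, running G = 11.894568
t=4: π = [0.2208, 0.2402, 0.1821, 0.1807, 0.1763], E[r] = 4.0595, γ^t·E[r] = 1.662787, running G = 13.557355
t=5: π = [0.2183, 0.2428, 0.1834, 0.1786, 0.1769], E[r] = 4.0643, γ^t·E[r] = 1.331774, running G = 14.889129
t=6: π = [0.2194, 0.2416, 0.1828, 0.1796, 0.1766], E[r] = 4.0621, γ^t·E[r] = 1.064851, running G = 15.953980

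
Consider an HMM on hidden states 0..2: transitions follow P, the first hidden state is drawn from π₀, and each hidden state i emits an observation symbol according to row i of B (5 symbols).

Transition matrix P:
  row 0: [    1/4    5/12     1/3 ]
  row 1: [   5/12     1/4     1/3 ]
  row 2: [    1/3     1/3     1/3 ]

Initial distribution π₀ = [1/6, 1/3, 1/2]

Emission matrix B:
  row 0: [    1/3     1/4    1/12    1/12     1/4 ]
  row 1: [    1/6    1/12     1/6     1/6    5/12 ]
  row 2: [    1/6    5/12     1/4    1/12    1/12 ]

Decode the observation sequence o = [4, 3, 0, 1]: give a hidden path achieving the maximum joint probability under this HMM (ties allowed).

t=0: δ = [4.167e-02, 1.389e-01, 4.167e-02]  (obs o_0=4)
t=1: δ = [4.823e-03, 5.787e-03, 3.858e-03]  ψ = [1, 1, 1]  (obs o_1=3)
t=2: δ = [8.038e-04, 3.349e-04, 3.215e-04]  ψ = [1, 0, 1]  (obs o_2=0)
t=3: δ = [5.023e-05, 2.791e-05, 1.116e-04]  ψ = [0, 0, 0]  (obs o_3=1)
backtrack: best end state = 2; path = [1, 1, 0, 2]

path = [1, 1, 0, 2]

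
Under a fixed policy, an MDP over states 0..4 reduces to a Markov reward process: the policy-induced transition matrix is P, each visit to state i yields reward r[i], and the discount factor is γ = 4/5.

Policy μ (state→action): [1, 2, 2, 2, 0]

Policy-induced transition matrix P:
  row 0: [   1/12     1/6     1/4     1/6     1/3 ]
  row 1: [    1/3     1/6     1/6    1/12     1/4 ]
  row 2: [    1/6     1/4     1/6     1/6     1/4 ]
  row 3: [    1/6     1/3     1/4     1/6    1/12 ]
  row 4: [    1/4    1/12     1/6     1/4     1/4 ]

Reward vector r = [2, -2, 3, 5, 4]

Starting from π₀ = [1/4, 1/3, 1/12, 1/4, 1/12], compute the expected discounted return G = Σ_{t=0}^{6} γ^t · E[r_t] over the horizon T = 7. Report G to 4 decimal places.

G = 8.6986

t=0: π = [0.2500, 0.3333, 0.0833, 0.2500, 0.0833], E[r] = 1.6667, γ^t·E[r] = 1.666667, running G = 1.666667
t=1: π = [0.2083, 0.2083, 0.2083, 0.1458, 0.2292], E[r] = 2.2708, γ^t·E[r] = 1.816667, running G = 3.483333
t=2: π = [0.2031, 0.1892, 0.1962, 0.1684, 0.2431], E[r] = 2.4306, γ^t·E[r] = 1.555556, running G = 5.038889
t=3: π = [0.2015, 0.1908, 0.1976, 0.1712, 0.2389], E[r] = 2.4255, γ^t·E[r] = 1.241852, running G = 6.280741
t=4: π = [0.2016, 0.1918, 0.1977, 0.1707, 0.2383], E[r] = 2.4192, γ^t·E[r] = 0.990923, running G = 7.271664
t=5: π = [0.2017, 0.1917, 0.1977, 0.1705, 0.2384], E[r] = 2.4191, γ^t·E[r] = 0.792688, running G = 8.064352
t=6: π = [0.2017, 0.1917, 0.1977, 0.1706, 0.2384], E[r] = 2.4193, γ^t·E[r] = 0.634205, running G = 8.698557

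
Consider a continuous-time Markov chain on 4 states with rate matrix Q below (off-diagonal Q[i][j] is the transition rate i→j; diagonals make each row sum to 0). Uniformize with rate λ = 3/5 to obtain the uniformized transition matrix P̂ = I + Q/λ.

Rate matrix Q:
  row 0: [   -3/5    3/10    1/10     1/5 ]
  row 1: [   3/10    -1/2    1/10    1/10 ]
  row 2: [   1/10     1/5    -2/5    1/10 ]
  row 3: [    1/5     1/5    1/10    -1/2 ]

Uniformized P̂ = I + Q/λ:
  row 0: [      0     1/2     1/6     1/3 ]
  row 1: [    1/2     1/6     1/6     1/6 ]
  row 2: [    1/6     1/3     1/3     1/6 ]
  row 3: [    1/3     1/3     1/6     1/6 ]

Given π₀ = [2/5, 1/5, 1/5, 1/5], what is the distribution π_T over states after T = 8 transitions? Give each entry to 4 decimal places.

t=0: π = [0.4000, 0.2000, 0.2000, 0.2000]
t=1: π = [0.2000, 0.3667, 0.2000, 0.2333]
t=2: π = [0.2944, 0.3056, 0.2000, 0.2000]
t=3: π = [0.2528, 0.3315, 0.2000, 0.2157]
t=4: π = [0.2710, 0.3202, 0.2000, 0.2088]
t=5: π = [0.2630, 0.3251, 0.2000, 0.2118]
t=6: π = [0.2665, 0.3230, 0.2000, 0.2105]
t=7: π = [0.2650, 0.3239, 0.2000, 0.2111]
t=8: π = [0.2657, 0.3235, 0.2000, 0.2108]

π = [0.2657, 0.3235, 0.2000, 0.2108]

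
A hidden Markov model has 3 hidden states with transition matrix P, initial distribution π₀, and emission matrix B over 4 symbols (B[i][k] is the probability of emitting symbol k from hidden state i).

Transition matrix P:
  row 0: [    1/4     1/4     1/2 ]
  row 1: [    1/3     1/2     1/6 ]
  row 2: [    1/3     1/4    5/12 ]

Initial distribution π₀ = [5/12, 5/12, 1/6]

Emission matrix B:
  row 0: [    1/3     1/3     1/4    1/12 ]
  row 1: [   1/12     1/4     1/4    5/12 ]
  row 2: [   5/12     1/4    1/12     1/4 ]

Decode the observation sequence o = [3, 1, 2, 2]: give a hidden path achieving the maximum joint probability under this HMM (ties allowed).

t=0: δ = [3.472e-02, 1.736e-01, 4.167e-02]  (obs o_0=3)
t=1: δ = [1.929e-02, 2.170e-02, 7.234e-03]  ψ = [1, 1, 1]  (obs o_1=1)
t=2: δ = [1.808e-03, 2.713e-03, 8.038e-04]  ψ = [1, 1, 0]  (obs o_2=2)
t=3: δ = [2.261e-04, 3.391e-04, 7.535e-05]  ψ = [1, 1, 0]  (obs o_3=2)
backtrack: best end state = 1; path = [1, 1, 1, 1]

path = [1, 1, 1, 1]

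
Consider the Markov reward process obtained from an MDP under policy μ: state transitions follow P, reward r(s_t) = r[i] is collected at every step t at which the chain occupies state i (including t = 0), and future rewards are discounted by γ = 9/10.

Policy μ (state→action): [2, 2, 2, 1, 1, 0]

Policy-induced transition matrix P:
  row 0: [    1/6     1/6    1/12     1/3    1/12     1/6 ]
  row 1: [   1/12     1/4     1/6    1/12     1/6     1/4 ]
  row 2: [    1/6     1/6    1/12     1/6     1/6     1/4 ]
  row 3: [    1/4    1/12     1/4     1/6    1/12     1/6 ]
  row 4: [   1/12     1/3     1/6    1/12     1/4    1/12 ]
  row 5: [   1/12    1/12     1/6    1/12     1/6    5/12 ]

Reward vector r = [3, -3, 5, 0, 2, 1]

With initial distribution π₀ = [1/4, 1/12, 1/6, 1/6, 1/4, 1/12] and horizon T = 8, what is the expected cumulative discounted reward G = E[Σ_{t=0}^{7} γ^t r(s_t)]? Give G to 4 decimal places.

t=0: π = [0.2500, 0.0833, 0.1667, 0.1667, 0.2500, 0.0833], E[r] = 1.9167, γ^t·E[r] = 1.916667, running G = 1.916667
t=1: π = [0.1458, 0.1944, 0.1458, 0.1736, 0.1528, 0.1875], E[r] = 1.0764, γ^t·E[r] = 0.968750, running G = 2.885417
t=2: π = [0.1366, 0.1782, 0.1568, 0.1464, 0.1528, 0.2292], E[r] = 1.1939, γ^t·E[r] = 0.967031, running G = 3.852448
t=3: π = [0.1322, 0.1757, 0.1544, 0.1427, 0.1558, 0.2391], E[r] = 1.1924, γ^t·E[r] = 0.869238, running G = 4.721686
t=4: π = [0.1310, 0.1755, 0.1547, 0.1411, 0.1567, 0.2410], E[r] = 1.1945, γ^t·E[r] = 0.783725, running G = 5.505411
t=5: π = [0.1307, 0.1756, 0.1546, 0.1407, 0.1570, 0.2414], E[r] = 1.1939, γ^t·E[r] = 0.704960, running G = 6.210371
t=6: π = [0.1306, 0.1756, 0.1546, 0.1406, 0.1571, 0.2414], E[r] = 1.1936, γ^t·E[r] = 0.634335, running G = 6.844706
t=7: π = [0.1305, 0.1757, 0.1546, 0.1406, 0.1572, 0.2415], E[r] = 1.1935, γ^t·E[r] = 0.570853, running G = 7.415559

G = 7.4156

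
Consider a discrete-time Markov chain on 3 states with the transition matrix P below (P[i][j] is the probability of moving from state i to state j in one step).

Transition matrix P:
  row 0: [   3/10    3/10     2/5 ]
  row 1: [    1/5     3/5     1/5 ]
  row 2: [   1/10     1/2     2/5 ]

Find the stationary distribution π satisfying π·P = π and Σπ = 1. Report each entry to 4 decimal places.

π = [0.1892, 0.5135, 0.2973]

Balance equations π_j = Σ_i π_i·P[i][j]:
  π_0 = 3/10·π_0 + 1/5·π_1 + 1/10·π_2
  π_1 = 3/10·π_0 + 3/5·π_1 + 1/2·π_2
  normalize: π_0 + π_1 + π_2 = 1
Solving the linear system gives exactly π = [7/37, 19/37, 11/37].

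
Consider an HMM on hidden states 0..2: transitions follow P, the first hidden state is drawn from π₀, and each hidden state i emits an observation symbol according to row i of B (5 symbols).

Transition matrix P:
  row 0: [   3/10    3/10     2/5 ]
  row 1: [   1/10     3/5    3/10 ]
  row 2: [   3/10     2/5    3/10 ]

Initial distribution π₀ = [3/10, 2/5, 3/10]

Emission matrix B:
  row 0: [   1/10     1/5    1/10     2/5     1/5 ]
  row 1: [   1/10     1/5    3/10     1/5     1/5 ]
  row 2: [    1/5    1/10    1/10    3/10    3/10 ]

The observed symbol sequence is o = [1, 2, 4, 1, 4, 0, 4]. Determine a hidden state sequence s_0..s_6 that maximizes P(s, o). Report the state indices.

t=0: δ = [6.000e-02, 8.000e-02, 3.000e-02]  (obs o_0=1)
t=1: δ = [1.800e-03, 1.440e-02, 2.400e-03]  ψ = [0, 1, 0]  (obs o_1=2)
t=2: δ = [2.880e-04, 1.728e-03, 1.296e-03]  ψ = [1, 1, 1]  (obs o_2=4)
t=3: δ = [7.776e-05, 2.074e-04, 5.184e-05]  ψ = [2, 1, 1]  (obs o_3=1)
t=4: δ = [4.666e-06, 2.488e-05, 1.866e-05]  ψ = [0, 1, 1]  (obs o_4=4)
t=5: δ = [5.599e-07, 1.493e-06, 1.493e-06]  ψ = [2, 1, 1]  (obs o_5=0)
t=6: δ = [8.958e-08, 1.792e-07, 1.344e-07]  ψ = [2, 1, 1]  (obs o_6=4)
backtrack: best end state = 1; path = [1, 1, 1, 1, 1, 1, 1]

path = [1, 1, 1, 1, 1, 1, 1]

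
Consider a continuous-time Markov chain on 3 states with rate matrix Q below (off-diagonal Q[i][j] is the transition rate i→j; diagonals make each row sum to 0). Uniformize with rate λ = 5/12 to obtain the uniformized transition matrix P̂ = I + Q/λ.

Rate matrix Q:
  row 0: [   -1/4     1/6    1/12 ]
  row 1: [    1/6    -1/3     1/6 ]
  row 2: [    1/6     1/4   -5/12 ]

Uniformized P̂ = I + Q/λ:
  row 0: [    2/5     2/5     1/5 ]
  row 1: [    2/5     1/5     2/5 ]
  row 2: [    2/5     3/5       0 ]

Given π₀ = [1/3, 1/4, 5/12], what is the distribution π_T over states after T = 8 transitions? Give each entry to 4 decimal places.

t=0: π = [0.3333, 0.2500, 0.4167]
t=1: π = [0.4000, 0.4333, 0.1667]
t=2: π = [0.4000, 0.3467, 0.2533]
t=3: π = [0.4000, 0.3813, 0.2187]
t=4: π = [0.4000, 0.3675, 0.2325]
t=5: π = [0.4000, 0.3730, 0.2270]
t=6: π = [0.4000, 0.3708, 0.2292]
t=7: π = [0.4000, 0.3717, 0.2283]
t=8: π = [0.4000, 0.3713, 0.2287]

π = [0.4000, 0.3713, 0.2287]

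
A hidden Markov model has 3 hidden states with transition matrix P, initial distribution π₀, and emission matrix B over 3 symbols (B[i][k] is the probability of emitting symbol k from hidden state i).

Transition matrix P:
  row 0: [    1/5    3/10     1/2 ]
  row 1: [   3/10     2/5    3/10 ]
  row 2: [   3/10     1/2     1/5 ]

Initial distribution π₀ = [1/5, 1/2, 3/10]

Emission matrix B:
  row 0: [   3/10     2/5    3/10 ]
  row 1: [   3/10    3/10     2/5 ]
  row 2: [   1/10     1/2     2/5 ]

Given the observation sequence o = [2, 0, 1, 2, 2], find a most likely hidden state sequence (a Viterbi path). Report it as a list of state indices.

path = [1, 0, 2, 1, 1]

t=0: δ = [6.000e-02, 2.000e-01, 1.200e-01]  (obs o_0=2)
t=1: δ = [1.800e-02, 2.400e-02, 6.000e-03]  ψ = [1, 1, 1]  (obs o_1=0)
t=2: δ = [2.880e-03, 2.880e-03, 4.500e-03]  ψ = [1, 1, 0]  (obs o_2=1)
t=3: δ = [4.050e-04, 9.000e-04, 5.760e-04]  ψ = [2, 2, 0]  (obs o_3=2)
t=4: δ = [8.100e-05, 1.440e-04, 1.080e-04]  ψ = [1, 1, 1]  (obs o_4=2)
backtrack: best end state = 1; path = [1, 0, 2, 1, 1]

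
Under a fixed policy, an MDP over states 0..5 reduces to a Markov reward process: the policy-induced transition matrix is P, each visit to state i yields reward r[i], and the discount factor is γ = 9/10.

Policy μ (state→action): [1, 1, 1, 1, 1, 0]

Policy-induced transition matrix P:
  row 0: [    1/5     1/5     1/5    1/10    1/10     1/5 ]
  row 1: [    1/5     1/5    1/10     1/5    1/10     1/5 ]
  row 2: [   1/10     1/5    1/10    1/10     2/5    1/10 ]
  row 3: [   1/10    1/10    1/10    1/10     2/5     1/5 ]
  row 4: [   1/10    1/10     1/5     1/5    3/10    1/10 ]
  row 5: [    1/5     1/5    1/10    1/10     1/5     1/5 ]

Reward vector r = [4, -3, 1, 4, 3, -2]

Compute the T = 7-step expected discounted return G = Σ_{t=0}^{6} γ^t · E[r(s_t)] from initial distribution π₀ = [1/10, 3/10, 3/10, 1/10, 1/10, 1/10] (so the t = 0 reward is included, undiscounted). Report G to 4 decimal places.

G = 5.4506

t=0: π = [0.1000, 0.3000, 0.3000, 0.1000, 0.1000, 0.1000], E[r] = 0.3000, γ^t·E[r] = 0.300000, running G = 0.300000
t=1: π = [0.1500, 0.1800, 0.1200, 0.1400, 0.2500, 0.1600], E[r] = 1.1700, γ^t·E[r] = 1.053000, running G = 1.353000
t=2: π = [0.1490, 0.1610, 0.1400, 0.1430, 0.2440, 0.1630], E[r] = 1.2310, γ^t·E[r] = 0.997110, running G = 2.350110
t=3: π = [0.1473, 0.1613, 0.1393, 0.1405, 0.2500, 0.1616], E[r] = 1.2334, γ^t·E[r] = 0.899149, running G = 3.249259
t=4: π = [0.1470, 0.1610, 0.1397, 0.1411, 0.2501, 0.1611], E[r] = 1.2376, γ^t·E[r] = 0.812016, running G = 4.061274
t=5: π = [0.1469, 0.1609, 0.1397, 0.1411, 0.2504, 0.1610], E[r] = 1.2382, γ^t·E[r] = 0.731167, running G = 4.792441
t=6: π = [0.1469, 0.1609, 0.1397, 0.1411, 0.2504, 0.1610], E[r] = 1.2385, γ^t·E[r] = 0.658185, running G = 5.450626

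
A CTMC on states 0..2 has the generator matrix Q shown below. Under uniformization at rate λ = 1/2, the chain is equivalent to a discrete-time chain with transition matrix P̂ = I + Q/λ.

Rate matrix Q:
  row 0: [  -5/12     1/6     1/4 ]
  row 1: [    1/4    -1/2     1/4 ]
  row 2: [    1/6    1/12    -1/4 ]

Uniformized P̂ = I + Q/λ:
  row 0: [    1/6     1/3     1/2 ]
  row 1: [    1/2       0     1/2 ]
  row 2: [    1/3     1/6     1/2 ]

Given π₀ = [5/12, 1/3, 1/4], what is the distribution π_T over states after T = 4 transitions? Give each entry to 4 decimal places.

t=0: π = [0.4167, 0.3333, 0.2500]
t=1: π = [0.3194, 0.1806, 0.5000]
t=2: π = [0.3102, 0.1898, 0.5000]
t=3: π = [0.3133, 0.1867, 0.5000]
t=4: π = [0.3122, 0.1878, 0.5000]

π = [0.3122, 0.1878, 0.5000]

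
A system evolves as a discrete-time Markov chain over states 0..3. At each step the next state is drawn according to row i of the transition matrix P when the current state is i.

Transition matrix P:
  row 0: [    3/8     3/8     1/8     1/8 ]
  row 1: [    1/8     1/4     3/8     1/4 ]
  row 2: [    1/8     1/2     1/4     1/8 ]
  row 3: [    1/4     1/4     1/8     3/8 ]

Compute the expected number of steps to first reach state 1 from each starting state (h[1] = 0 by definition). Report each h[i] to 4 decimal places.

h = [2.6880, 0.0000, 2.3040, 3.1360]

First-step conditioning: h[1] = 0; for i ≠ 1, h[i] = 1 + Σ_k P[i][k]·h[k].
  h[0] = 1 + 3/8·h[0] + 1/8·h[2] + 1/8·h[3]
  h[2] = 1 + 1/8·h[0] + 1/4·h[2] + 1/8·h[3]
  h[3] = 1 + 1/4·h[0] + 1/8·h[2] + 3/8·h[3]
Solving the 3×3 linear system over states ≠ 1 gives exactly h = [336/125, 0, 288/125, 392/125] (h[1] = 0 is the target).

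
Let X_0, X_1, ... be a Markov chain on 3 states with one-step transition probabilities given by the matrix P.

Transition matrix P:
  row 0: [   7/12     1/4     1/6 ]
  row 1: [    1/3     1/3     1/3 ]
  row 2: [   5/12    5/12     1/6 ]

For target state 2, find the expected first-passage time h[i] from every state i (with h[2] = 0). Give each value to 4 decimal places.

First-step conditioning: h[2] = 0; for i ≠ 2, h[i] = 1 + Σ_k P[i][k]·h[k].
  h[0] = 1 + 7/12·h[0] + 1/4·h[1]
  h[1] = 1 + 1/3·h[0] + 1/3·h[1]
Solving the 2×2 linear system over states ≠ 2 gives exactly h = [33/7, 27/7, 0] (h[2] = 0 is the target).

h = [4.7143, 3.8571, 0.0000]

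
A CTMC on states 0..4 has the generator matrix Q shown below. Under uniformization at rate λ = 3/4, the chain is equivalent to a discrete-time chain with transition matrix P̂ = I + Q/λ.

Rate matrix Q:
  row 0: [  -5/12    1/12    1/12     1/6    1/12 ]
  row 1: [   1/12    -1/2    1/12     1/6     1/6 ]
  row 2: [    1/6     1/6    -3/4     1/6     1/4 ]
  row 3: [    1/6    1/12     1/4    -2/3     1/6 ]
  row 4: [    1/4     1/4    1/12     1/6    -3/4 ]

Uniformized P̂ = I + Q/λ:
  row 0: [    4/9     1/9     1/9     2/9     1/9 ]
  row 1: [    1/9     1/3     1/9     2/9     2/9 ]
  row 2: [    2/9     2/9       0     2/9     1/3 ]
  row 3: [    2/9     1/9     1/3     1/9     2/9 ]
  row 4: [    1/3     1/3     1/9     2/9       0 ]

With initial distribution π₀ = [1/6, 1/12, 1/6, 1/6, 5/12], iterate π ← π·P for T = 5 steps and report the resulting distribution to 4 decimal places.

t=0: π = [0.1667, 0.0833, 0.1667, 0.1667, 0.4167]
t=1: π = [0.2963, 0.2407, 0.1296, 0.2037, 0.1296]
t=2: π = [0.2757, 0.2078, 0.1420, 0.1996, 0.1749]
t=3: π = [0.2798, 0.2119, 0.1397, 0.2000, 0.1685]
t=4: π = [0.2796, 0.2112, 0.1400, 0.2000, 0.1692]
t=5: π = [0.2797, 0.2112, 0.1400, 0.2000, 0.1691]

π = [0.2797, 0.2112, 0.1400, 0.2000, 0.1691]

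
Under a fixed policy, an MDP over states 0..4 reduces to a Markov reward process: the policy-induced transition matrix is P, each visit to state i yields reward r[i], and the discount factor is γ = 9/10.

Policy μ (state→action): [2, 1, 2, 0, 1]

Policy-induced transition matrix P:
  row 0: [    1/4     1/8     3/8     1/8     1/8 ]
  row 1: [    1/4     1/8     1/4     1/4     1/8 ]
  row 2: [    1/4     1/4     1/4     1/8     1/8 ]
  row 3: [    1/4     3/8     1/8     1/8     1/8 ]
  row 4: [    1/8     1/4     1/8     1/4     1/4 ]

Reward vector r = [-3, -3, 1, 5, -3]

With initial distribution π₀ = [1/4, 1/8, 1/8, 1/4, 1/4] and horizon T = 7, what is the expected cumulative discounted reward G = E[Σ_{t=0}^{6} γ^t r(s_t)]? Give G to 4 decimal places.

t=0: π = [0.2500, 0.1250, 0.1250, 0.2500, 0.2500], E[r] = -0.5000, γ^t·E[r] = -0.500000, running G = -0.500000
t=1: π = [0.2188, 0.2344, 0.2188, 0.1719, 0.1563], E[r] = -0.7500, γ^t·E[r] = -0.675000, running G = -1.175000
t=2: π = [0.2305, 0.2148, 0.2363, 0.1738, 0.1445], E[r] = -0.6641, γ^t·E[r] = -0.537891, running G = -1.712891
t=3: π = [0.2319, 0.2161, 0.2390, 0.1699, 0.1431], E[r] = -0.6846, γ^t·E[r] = -0.499052, running G = -2.211942
t=4: π = [0.2321, 0.2152, 0.2399, 0.1699, 0.1429], E[r] = -0.6814, γ^t·E[r] = -0.447064, running G = -2.659007
t=5: π = [0.2321, 0.2153, 0.2399, 0.1698, 0.1429], E[r] = -0.6822, γ^t·E[r] = -0.402835, running G = -3.061842
t=6: π = [0.2321, 0.2153, 0.2399, 0.1698, 0.1429], E[r] = -0.6821, γ^t·E[r] = -0.362478, running G = -3.424320

G = -3.4243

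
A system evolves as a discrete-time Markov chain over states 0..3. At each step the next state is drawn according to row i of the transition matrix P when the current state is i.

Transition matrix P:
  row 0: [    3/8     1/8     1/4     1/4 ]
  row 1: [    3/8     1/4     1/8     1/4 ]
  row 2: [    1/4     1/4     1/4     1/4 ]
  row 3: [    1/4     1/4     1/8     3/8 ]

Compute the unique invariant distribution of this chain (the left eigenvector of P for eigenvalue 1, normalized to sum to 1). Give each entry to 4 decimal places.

Balance equations π_j = Σ_i π_i·P[i][j]:
  π_0 = 3/8·π_0 + 3/8·π_1 + 1/4·π_2 + 1/4·π_3
  π_1 = 1/8·π_0 + 1/4·π_1 + 1/4·π_2 + 1/4·π_3
  π_2 = 1/4·π_0 + 1/8·π_1 + 1/4·π_2 + 1/8·π_3
  normalize: π_0 + π_1 + π_2 + π_3 = 1
Solving the linear system gives exactly π = [6/19, 4/19, 25/133, 2/7].

π = [0.3158, 0.2105, 0.1880, 0.2857]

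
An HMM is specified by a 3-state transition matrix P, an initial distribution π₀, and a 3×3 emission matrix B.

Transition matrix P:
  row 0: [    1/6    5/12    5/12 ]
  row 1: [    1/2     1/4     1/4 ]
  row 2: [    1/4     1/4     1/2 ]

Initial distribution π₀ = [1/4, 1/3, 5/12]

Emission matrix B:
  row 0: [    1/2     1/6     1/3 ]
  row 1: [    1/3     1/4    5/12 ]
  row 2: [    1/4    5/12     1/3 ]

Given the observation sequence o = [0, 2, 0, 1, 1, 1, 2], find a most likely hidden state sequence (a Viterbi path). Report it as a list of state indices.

t=0: δ = [1.250e-01, 1.111e-01, 1.042e-01]  (obs o_0=0)
t=1: δ = [1.852e-02, 2.170e-02, 1.736e-02]  ψ = [1, 0, 0]  (obs o_1=2)
t=2: δ = [5.425e-03, 2.572e-03, 2.170e-03]  ψ = [1, 0, 2]  (obs o_2=0)
t=3: δ = [2.143e-04, 5.651e-04, 9.419e-04]  ψ = [1, 0, 0]  (obs o_3=1)
t=4: δ = [4.710e-05, 5.887e-05, 1.962e-04]  ψ = [1, 2, 2]  (obs o_4=1)
t=5: δ = [8.176e-06, 1.226e-05, 4.088e-05]  ψ = [2, 2, 2]  (obs o_5=1)
t=6: δ = [3.407e-06, 4.258e-06, 6.814e-06]  ψ = [2, 2, 2]  (obs o_6=2)
backtrack: best end state = 2; path = [0, 1, 0, 2, 2, 2, 2]

path = [0, 1, 0, 2, 2, 2, 2]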